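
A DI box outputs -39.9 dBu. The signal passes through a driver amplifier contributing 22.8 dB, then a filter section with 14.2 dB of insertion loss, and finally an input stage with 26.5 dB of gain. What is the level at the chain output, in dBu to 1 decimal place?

-4.8 dBu

Gain stages sum in dB:
-39.9 + 22.8 − 14.2 + 26.5 = -4.8 dBu.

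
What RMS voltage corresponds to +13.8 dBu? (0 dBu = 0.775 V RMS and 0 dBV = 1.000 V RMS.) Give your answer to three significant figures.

3.80 V

V = 0.775 V × 10^(+13.8/20).
= 0.775 × 4.898 = 3.80 V.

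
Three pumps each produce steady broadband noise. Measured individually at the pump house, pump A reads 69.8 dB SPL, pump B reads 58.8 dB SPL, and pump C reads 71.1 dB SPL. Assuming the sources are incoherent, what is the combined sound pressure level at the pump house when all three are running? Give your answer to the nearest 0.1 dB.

Add the sources as powers (linear), then convert back to dB:
L_total = 10·log₁₀(10^(69.8/10) + 10^(58.8/10) + 10^(71.1/10)) = 10·log₁₀(23190000) = 73.7 dB SPL.

73.7 dB SPL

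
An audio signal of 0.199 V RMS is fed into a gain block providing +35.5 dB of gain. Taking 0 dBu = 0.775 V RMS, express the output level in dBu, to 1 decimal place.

+23.7 dBu

Input level: 20·log₁₀(0.199/0.775) = -11.81 dBu.
Output: -11.81 + 35.5 = +23.7 dBu.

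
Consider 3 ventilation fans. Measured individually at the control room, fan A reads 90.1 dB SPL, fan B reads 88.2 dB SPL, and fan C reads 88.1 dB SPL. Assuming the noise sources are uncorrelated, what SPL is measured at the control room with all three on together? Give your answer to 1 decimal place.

Uncorrelated sources add in intensity (power), not in dB.
L_total = 10·log₁₀(10^(90.1/10) + 10^(88.2/10) + 10^(88.1/10)) = 10·log₁₀(2330000000) = 93.7 dB SPL.

93.7 dB SPL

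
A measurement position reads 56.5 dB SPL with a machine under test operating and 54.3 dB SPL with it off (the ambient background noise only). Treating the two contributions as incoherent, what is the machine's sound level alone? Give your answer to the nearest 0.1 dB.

Remove the background by subtracting linear intensities:
L_src = 10·log₁₀(10^(56.5/10) − 10^(54.3/10)) = 10·log₁₀(177500) = 52.5 dB SPL.

52.5 dB SPL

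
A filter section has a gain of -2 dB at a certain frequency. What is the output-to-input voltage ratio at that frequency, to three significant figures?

Voltage ratio = 10^(dB/20).
10^(-2/20) = 10^(-0.1000) = 0.794.

0.794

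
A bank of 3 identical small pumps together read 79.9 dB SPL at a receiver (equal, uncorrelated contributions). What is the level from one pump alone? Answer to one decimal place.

75.1 dB SPL

3 equal incoherent sources add 10·log₁₀(3) = 4.77 dB over one source.
L_one = 79.9 − 4.77 = 75.1 dB SPL.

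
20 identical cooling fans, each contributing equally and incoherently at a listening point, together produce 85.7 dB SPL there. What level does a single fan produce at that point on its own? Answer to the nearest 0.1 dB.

72.7 dB SPL

20 equal incoherent sources add 10·log₁₀(20) = 13.01 dB over one source.
L_one = 85.7 − 13.01 = 72.7 dB SPL.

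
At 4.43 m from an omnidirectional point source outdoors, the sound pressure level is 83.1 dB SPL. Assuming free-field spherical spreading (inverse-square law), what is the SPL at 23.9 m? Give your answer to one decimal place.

68.5 dB SPL

For a point source in a free field, ΔL = −20·log₁₀(d₂/d₁).
ΔL = −20·log₁₀(23.9/4.43) = -14.64 dB, so L₂ = 83.1 + (-14.64) = 68.5 dB SPL.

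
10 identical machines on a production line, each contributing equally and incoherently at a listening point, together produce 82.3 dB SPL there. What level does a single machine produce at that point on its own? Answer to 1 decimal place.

10 equal incoherent sources add 10·log₁₀(10) = 10.00 dB over one source.
L_one = 82.3 − 10.00 = 72.3 dB SPL.

72.3 dB SPL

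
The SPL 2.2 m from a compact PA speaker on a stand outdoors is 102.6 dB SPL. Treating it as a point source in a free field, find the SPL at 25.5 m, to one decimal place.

Free-field point source: level drops by 20·log₁₀ of the distance ratio.
ΔL = −20·log₁₀(25.5/2.2) = -21.28 dB, so L₂ = 102.6 + (-21.28) = 81.3 dB SPL.

81.3 dB SPL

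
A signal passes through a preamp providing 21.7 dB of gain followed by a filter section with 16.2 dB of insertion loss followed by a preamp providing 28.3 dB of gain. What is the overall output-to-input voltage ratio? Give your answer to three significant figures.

49.0

Net gain = 21.7 + (−16.2) + 28.3 = 33.8 dB.
Voltage ratio = 10^(33.8/20) = 49.0.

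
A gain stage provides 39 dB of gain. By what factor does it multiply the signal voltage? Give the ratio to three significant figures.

89.1

Voltage ratio = 10^(dB/20).
10^(39/20) = 10^(1.950) = 89.1.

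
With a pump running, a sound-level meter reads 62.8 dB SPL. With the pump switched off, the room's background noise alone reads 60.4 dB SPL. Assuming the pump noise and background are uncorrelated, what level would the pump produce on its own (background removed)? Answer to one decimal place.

59.1 dB SPL

Background correction is a power subtraction:
L_src = 10·log₁₀(10^(62.8/10) − 10^(60.4/10)) = 10·log₁₀(809000) = 59.1 dB SPL.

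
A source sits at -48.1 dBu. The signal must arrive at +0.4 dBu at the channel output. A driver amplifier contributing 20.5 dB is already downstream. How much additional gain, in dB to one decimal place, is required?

28.0 dB

The required make-up gain is the shortfall in the dB sum.
G = +0.4 − (-48.1) − 20.5 = 28.0 dB.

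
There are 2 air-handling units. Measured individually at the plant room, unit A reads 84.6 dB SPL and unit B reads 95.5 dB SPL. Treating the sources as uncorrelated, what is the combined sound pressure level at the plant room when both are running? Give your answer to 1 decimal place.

Add the sources as powers (linear), then convert back to dB:
L_total = 10·log₁₀(10^(84.6/10) + 10^(95.5/10)) = 10·log₁₀(3837000000) = 95.8 dB SPL.

95.8 dB SPL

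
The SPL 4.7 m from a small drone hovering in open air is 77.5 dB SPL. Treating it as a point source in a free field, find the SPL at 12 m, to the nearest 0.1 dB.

69.4 dB SPL

Inverse-square spreading gives ΔL = −20·log₁₀(d₂/d₁).
ΔL = −20·log₁₀(12/4.7) = -8.14 dB, so L₂ = 77.5 + (-8.14) = 69.4 dB SPL.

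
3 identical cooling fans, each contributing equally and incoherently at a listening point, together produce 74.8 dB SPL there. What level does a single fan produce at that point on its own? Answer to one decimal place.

70.0 dB SPL

3 equal incoherent sources add 10·log₁₀(3) = 4.77 dB over one source.
L_one = 74.8 − 4.77 = 70.0 dB SPL.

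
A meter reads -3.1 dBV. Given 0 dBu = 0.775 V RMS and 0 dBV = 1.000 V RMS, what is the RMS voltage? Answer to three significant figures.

V = 1.000 V × 10^(-3.1/20).
= 1.000 × 0.6998 = 0.700 V.

0.700 V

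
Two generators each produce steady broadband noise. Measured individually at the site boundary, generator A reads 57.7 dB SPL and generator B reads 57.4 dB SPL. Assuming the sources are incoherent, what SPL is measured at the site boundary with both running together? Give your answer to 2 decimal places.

Add the sources as powers (linear), then convert back to dB:
L_total = 10·log₁₀(10^(57.7/10) + 10^(57.4/10)) = 10·log₁₀(1138000) = 60.56 dB SPL.

60.56 dB SPL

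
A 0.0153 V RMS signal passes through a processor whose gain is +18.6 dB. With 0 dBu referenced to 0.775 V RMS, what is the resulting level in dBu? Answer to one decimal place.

Input level: 20·log₁₀(0.0153/0.775) = -34.09 dBu.
Output: -34.09 + 18.6 = -15.5 dBu.

-15.5 dBu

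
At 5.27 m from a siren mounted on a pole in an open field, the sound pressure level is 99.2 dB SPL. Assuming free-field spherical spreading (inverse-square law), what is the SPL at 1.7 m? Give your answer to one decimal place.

109.0 dB SPL

For a point source in a free field, ΔL = −20·log₁₀(d₂/d₁).
ΔL = −20·log₁₀(1.7/5.27) = 9.83 dB, so L₂ = 99.2 + (9.83) = 109.0 dB SPL.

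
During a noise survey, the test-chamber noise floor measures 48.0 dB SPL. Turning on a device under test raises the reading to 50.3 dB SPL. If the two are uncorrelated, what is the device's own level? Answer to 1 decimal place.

Remove the background by subtracting linear intensities:
L_src = 10·log₁₀(10^(50.3/10) − 10^(48.0/10)) = 10·log₁₀(44060) = 46.4 dB SPL.

46.4 dB SPL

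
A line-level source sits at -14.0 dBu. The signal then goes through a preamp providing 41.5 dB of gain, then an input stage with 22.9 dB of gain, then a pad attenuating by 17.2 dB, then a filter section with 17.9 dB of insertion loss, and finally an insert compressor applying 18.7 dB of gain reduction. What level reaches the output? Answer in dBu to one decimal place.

-3.4 dBu

In dB, series stages simply add:
-14.0 + 41.5 + 22.9 − 17.2 − 17.9 − 18.7 = -3.4 dBu.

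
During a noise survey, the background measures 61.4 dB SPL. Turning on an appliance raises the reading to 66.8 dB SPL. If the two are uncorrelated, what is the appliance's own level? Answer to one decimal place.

Remove the background by subtracting linear intensities:
L_src = 10·log₁₀(10^(66.8/10) − 10^(61.4/10)) = 10·log₁₀(3406000) = 65.3 dB SPL.

65.3 dB SPL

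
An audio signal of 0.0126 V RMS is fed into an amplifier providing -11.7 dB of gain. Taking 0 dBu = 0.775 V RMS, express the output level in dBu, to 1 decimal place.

-47.5 dBu

Input level: 20·log₁₀(0.0126/0.775) = -35.78 dBu.
Output: -35.78 − 11.7 = -47.5 dBu.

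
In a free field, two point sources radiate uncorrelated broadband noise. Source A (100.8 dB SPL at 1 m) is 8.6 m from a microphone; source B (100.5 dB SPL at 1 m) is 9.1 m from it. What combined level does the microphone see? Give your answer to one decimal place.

84.7 dB SPL

At the listener: L_A = 100.8 − 20·log₁₀(8.6) = 82.11 dB; L_B = 100.5 − 20·log₁₀(9.1) = 81.32 dB.
Combined: 10·log₁₀(10^(82.11/10)+10^(81.32/10)) = 84.7 dB SPL.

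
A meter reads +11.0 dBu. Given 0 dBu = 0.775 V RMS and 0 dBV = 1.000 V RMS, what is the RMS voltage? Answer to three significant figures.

V = 0.775 V × 10^(+11.0/20).
= 0.775 × 3.548 = 2.75 V.

2.75 V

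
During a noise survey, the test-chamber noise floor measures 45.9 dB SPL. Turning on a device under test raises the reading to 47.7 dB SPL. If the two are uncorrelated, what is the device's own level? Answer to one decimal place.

43.0 dB SPL

Subtract intensities: L_src = 10·log₁₀(10^(L_total/10) − 10^(L_bg/10)).
L_src = 10·log₁₀(10^(47.7/10) − 10^(45.9/10)) = 10·log₁₀(19980) = 43.0 dB SPL.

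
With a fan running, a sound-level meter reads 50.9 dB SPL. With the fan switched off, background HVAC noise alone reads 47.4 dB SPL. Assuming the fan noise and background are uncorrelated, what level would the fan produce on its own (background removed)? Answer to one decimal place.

48.3 dB SPL

Subtract intensities: L_src = 10·log₁₀(10^(L_total/10) − 10^(L_bg/10)).
L_src = 10·log₁₀(10^(50.9/10) − 10^(47.4/10)) = 10·log₁₀(68070) = 48.3 dB SPL.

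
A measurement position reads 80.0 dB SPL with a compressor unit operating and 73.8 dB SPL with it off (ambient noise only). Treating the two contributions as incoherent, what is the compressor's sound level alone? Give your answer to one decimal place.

78.8 dB SPL

Subtract intensities: L_src = 10·log₁₀(10^(L_total/10) − 10^(L_bg/10)).
L_src = 10·log₁₀(10^(80.0/10) − 10^(73.8/10)) = 10·log₁₀(76010000) = 78.8 dB SPL.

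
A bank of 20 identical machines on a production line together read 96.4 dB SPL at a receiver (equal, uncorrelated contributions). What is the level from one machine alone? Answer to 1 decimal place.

83.4 dB SPL

20 equal incoherent sources add 10·log₁₀(20) = 13.01 dB over one source.
L_one = 96.4 − 13.01 = 83.4 dB SPL.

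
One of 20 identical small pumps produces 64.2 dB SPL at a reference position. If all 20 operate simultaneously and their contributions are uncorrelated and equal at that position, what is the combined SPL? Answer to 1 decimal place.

20 equal incoherent sources raise the level by 10·log₁₀(20) = 13.01 dB.
L_total = 64.2 + 13.01 = 77.2 dB SPL.

77.2 dB SPL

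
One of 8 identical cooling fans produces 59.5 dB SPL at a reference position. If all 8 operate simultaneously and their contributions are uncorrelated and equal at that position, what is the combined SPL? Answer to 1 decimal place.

8 equal incoherent sources raise the level by 10·log₁₀(8) = 9.03 dB.
L_total = 59.5 + 9.03 = 68.5 dB SPL.

68.5 dB SPL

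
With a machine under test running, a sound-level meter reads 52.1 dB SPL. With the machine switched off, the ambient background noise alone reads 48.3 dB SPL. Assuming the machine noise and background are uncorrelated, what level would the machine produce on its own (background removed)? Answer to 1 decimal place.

49.8 dB SPL

Remove the background by subtracting linear intensities:
L_src = 10·log₁₀(10^(52.1/10) − 10^(48.3/10)) = 10·log₁₀(94570) = 49.8 dB SPL.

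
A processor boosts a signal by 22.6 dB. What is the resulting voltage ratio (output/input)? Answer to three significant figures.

Voltage ratio = 10^(dB/20).
10^(22.6/20) = 10^(1.130) = 13.5.

13.5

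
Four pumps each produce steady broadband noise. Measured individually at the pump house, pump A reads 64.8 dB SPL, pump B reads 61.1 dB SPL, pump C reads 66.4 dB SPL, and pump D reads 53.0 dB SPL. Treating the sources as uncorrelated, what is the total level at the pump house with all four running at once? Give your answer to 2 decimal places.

69.48 dB SPL

Incoherent sources sum as intensities:
L_total = 10·log₁₀(10^(64.8/10) + 10^(61.1/10) + 10^(66.4/10) + 10^(53.0/10)) = 10·log₁₀(8873000) = 69.48 dB SPL.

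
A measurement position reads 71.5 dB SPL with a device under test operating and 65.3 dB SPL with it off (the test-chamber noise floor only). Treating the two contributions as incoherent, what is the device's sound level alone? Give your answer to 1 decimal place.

Background correction is a power subtraction:
L_src = 10·log₁₀(10^(71.5/10) − 10^(65.3/10)) = 10·log₁₀(10740000) = 70.3 dB SPL.

70.3 dB SPL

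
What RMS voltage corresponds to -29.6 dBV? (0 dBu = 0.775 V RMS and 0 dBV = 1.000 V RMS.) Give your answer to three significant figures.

V = 1.000 V × 10^(-29.6/20).
= 1.000 × 0.03311 = 0.0331 V.

0.0331 V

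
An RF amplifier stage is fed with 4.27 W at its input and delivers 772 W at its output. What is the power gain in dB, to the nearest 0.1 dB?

Power ratio → dB uses the 10·log₁₀ form:
10·log₁₀(772/4.27) = 10·log₁₀(180.8) = 22.6 dB.

22.6 dB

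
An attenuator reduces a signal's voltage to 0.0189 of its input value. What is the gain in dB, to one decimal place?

Voltage ratio → dB uses the 20·log₁₀ form:
20·log₁₀(0.0189) = -34.5 dB.

-34.5 dB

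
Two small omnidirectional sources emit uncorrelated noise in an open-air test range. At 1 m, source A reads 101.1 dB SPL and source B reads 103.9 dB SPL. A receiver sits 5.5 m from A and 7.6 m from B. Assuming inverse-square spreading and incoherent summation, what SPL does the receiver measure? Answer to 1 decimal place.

89.3 dB SPL

At the listener: L_A = 101.1 − 20·log₁₀(5.5) = 86.29 dB; L_B = 103.9 − 20·log₁₀(7.6) = 86.28 dB.
Combined: 10·log₁₀(10^(86.29/10)+10^(86.28/10)) = 89.3 dB SPL.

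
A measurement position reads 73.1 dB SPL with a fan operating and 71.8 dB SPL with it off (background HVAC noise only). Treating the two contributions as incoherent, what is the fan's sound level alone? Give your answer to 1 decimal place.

Background correction is a power subtraction:
L_src = 10·log₁₀(10^(73.1/10) − 10^(71.8/10)) = 10·log₁₀(5282000) = 67.2 dB SPL.

67.2 dB SPL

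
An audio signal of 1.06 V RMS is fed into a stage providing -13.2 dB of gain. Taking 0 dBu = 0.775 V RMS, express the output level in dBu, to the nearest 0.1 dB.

Input level: 20·log₁₀(1.06/0.775) = 2.72 dBu.
Output: 2.72 − 13.2 = -10.5 dBu.

-10.5 dBu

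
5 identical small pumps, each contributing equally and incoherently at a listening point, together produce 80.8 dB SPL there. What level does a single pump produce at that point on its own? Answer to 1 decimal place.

73.8 dB SPL

5 equal incoherent sources add 10·log₁₀(5) = 6.99 dB over one source.
L_one = 80.8 − 6.99 = 73.8 dB SPL.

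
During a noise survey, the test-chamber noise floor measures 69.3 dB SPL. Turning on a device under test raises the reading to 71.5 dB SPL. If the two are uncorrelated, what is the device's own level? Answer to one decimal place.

Subtract intensities: L_src = 10·log₁₀(10^(L_total/10) − 10^(L_bg/10)).
L_src = 10·log₁₀(10^(71.5/10) − 10^(69.3/10)) = 10·log₁₀(5614000) = 67.5 dB SPL.

67.5 dB SPL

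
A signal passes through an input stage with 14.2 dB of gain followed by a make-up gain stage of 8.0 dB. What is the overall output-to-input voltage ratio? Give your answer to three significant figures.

Net gain = 14.2 + 8.0 = 22.2 dB.
Voltage ratio = 10^(22.2/20) = 12.9.

12.9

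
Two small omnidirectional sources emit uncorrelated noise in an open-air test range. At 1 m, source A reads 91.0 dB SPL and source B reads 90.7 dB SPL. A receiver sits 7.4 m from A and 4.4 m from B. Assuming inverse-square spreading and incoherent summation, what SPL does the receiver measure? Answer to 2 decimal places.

At the listener: L_A = 91.0 − 20·log₁₀(7.4) = 73.615 dB; L_B = 90.7 − 20·log₁₀(4.4) = 77.831 dB.
Combined: 10·log₁₀(10^(73.615/10)+10^(77.831/10)) = 79.23 dB SPL.

79.23 dB SPL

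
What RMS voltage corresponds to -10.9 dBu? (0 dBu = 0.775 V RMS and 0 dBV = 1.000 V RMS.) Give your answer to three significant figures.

V = 0.775 V × 10^(-10.9/20).
= 0.775 × 0.2851 = 0.221 V.

0.221 V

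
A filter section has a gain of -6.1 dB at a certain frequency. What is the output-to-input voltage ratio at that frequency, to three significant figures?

0.495

Voltage ratio = 10^(dB/20).
10^(-6.1/20) = 10^(-0.3050) = 0.495.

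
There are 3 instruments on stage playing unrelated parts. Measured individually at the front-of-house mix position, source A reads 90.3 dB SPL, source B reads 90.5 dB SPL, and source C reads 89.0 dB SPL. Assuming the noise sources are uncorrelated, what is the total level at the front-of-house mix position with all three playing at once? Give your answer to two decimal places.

Incoherent sources sum as intensities:
L_total = 10·log₁₀(10^(90.3/10) + 10^(90.5/10) + 10^(89.0/10)) = 10·log₁₀(2988000000) = 94.75 dB SPL.

94.75 dB SPL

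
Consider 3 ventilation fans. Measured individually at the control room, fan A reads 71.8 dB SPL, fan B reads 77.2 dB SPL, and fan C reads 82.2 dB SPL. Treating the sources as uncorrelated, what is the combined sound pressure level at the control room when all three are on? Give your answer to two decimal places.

83.68 dB SPL

Add the sources as powers (linear), then convert back to dB:
L_total = 10·log₁₀(10^(71.8/10) + 10^(77.2/10) + 10^(82.2/10)) = 10·log₁₀(233600000) = 83.68 dB SPL.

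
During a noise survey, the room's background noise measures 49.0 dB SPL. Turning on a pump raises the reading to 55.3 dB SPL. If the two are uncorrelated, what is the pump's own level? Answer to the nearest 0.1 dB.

54.1 dB SPL

Subtract intensities: L_src = 10·log₁₀(10^(L_total/10) − 10^(L_bg/10)).
L_src = 10·log₁₀(10^(55.3/10) − 10^(49.0/10)) = 10·log₁₀(259400) = 54.1 dB SPL.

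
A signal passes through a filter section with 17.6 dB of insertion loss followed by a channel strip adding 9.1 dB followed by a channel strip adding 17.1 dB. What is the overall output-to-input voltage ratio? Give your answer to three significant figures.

Net gain = (−17.6) + 9.1 + 17.1 = 8.6 dB.
Voltage ratio = 10^(8.6/20) = 2.69.

2.69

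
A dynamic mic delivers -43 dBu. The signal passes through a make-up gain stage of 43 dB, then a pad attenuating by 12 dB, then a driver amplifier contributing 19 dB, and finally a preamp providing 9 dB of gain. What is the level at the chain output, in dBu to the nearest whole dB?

+16 dBu

Gain stages sum in dB:
-43 + 43 − 12 + 19 + 9 = +16 dBu.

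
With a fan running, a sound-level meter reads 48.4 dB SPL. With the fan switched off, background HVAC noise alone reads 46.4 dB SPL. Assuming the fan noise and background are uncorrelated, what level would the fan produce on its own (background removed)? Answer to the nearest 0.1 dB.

Subtract intensities: L_src = 10·log₁₀(10^(L_total/10) − 10^(L_bg/10)).
L_src = 10·log₁₀(10^(48.4/10) − 10^(46.4/10)) = 10·log₁₀(25530) = 44.1 dB SPL.

44.1 dB SPL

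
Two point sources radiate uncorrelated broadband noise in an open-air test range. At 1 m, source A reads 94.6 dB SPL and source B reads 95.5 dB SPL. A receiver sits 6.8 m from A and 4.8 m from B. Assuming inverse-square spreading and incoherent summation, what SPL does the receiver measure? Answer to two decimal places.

At the listener: L_A = 94.6 − 20·log₁₀(6.8) = 77.950 dB; L_B = 95.5 − 20·log₁₀(4.8) = 81.875 dB.
Combined: 10·log₁₀(10^(77.950/10)+10^(81.875/10)) = 83.35 dB SPL.

83.35 dB SPL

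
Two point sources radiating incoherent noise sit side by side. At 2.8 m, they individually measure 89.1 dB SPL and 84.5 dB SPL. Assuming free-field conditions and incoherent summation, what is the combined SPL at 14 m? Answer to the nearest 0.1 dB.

Combined at 2.8 m: 10·log₁₀(10^(89.1/10)+10^(84.5/10)) = 90.39 dB SPL.
Then apply −20·log₁₀(14/2.8) = -13.98 dB → 76.4 dB SPL.

76.4 dB SPL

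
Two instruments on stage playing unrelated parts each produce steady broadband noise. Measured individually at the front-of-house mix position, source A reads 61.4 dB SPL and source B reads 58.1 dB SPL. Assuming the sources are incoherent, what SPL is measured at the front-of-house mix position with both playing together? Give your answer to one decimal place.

Incoherent sources sum as intensities:
L_total = 10·log₁₀(10^(61.4/10) + 10^(58.1/10)) = 10·log₁₀(2026000) = 63.1 dB SPL.

63.1 dB SPL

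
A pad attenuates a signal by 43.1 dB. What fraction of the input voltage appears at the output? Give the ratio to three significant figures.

0.00700

Voltage ratio = 10^(dB/20).
10^(-43.1/20) = 10^(-2.155) = 0.00700.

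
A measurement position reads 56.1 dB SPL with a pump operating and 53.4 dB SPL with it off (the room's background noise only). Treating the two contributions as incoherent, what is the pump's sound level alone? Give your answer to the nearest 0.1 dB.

52.8 dB SPL

Remove the background by subtracting linear intensities:
L_src = 10·log₁₀(10^(56.1/10) − 10^(53.4/10)) = 10·log₁₀(188600) = 52.8 dB SPL.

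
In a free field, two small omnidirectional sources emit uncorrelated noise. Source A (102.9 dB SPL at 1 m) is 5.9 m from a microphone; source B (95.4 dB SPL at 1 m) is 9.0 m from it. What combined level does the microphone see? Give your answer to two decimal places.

87.80 dB SPL

At the listener: L_A = 102.9 − 20·log₁₀(5.9) = 87.483 dB; L_B = 95.4 − 20·log₁₀(9.0) = 76.315 dB.
Combined: 10·log₁₀(10^(87.483/10)+10^(76.315/10)) = 87.80 dB SPL.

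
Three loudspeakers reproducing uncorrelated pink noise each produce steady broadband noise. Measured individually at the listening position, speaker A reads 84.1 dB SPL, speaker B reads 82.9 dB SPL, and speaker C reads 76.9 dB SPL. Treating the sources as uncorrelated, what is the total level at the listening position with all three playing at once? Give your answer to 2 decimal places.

Incoherent sources sum as intensities:
L_total = 10·log₁₀(10^(84.1/10) + 10^(82.9/10) + 10^(76.9/10)) = 10·log₁₀(501000000) = 87.00 dB SPL.

87.00 dB SPL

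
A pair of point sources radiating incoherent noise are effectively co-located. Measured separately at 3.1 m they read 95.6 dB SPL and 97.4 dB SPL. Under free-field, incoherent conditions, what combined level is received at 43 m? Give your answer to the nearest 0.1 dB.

Combined at 3.1 m: 10·log₁₀(10^(95.6/10)+10^(97.4/10)) = 99.60 dB SPL.
Then apply −20·log₁₀(43/3.1) = -22.84 dB → 76.8 dB SPL.

76.8 dB SPL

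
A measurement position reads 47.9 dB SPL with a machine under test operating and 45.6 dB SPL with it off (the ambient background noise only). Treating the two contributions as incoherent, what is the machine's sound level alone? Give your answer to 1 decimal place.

Background correction is a power subtraction:
L_src = 10·log₁₀(10^(47.9/10) − 10^(45.6/10)) = 10·log₁₀(25350) = 44.0 dB SPL.

44.0 dB SPL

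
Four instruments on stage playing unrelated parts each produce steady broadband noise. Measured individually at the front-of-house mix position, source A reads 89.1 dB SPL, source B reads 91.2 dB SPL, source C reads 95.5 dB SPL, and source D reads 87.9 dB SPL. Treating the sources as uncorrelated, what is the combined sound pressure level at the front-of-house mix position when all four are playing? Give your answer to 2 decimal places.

97.99 dB SPL

Add the sources as powers (linear), then convert back to dB:
L_total = 10·log₁₀(10^(89.1/10) + 10^(91.2/10) + 10^(95.5/10) + 10^(87.9/10)) = 10·log₁₀(6296000000) = 97.99 dB SPL.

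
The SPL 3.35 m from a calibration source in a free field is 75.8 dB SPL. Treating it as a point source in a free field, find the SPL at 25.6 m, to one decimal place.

58.1 dB SPL

Inverse-square spreading gives ΔL = −20·log₁₀(d₂/d₁).
ΔL = −20·log₁₀(25.6/3.35) = -17.66 dB, so L₂ = 75.8 + (-17.66) = 58.1 dB SPL.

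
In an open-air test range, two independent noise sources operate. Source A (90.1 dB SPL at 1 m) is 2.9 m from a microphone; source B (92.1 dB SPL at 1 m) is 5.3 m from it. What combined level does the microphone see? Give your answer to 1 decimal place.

82.5 dB SPL

At the listener: L_A = 90.1 − 20·log₁₀(2.9) = 80.85 dB; L_B = 92.1 − 20·log₁₀(5.3) = 77.61 dB.
Combined: 10·log₁₀(10^(80.85/10)+10^(77.61/10)) = 82.5 dB SPL.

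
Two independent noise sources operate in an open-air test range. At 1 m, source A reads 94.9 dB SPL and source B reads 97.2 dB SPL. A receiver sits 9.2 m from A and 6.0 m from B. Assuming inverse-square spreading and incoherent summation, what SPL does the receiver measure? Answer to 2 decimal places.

82.61 dB SPL

At the listener: L_A = 94.9 − 20·log₁₀(9.2) = 75.624 dB; L_B = 97.2 − 20·log₁₀(6.0) = 81.637 dB.
Combined: 10·log₁₀(10^(75.624/10)+10^(81.637/10)) = 82.61 dB SPL.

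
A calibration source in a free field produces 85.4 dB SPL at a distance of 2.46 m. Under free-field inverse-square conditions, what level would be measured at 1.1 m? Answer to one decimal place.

For a point source in a free field, ΔL = −20·log₁₀(d₂/d₁).
ΔL = −20·log₁₀(1.1/2.46) = 6.99 dB, so L₂ = 85.4 + (6.99) = 92.4 dB SPL.

92.4 dB SPL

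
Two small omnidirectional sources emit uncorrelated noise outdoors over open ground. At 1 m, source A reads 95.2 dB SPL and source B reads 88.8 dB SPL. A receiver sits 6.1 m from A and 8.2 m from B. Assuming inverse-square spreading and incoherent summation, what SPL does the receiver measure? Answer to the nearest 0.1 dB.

At the listener: L_A = 95.2 − 20·log₁₀(6.1) = 79.49 dB; L_B = 88.8 − 20·log₁₀(8.2) = 70.52 dB.
Combined: 10·log₁₀(10^(79.49/10)+10^(70.52/10)) = 80.0 dB SPL.

80.0 dB SPL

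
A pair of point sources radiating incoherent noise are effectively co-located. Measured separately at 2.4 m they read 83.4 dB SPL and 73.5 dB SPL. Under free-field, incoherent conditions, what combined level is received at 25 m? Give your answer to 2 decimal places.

Combined at 2.4 m: 10·log₁₀(10^(83.4/10)+10^(73.5/10)) = 83.823 dB SPL.
Then apply −20·log₁₀(25/2.4) = -20.355 dB → 63.47 dB SPL.

63.47 dB SPL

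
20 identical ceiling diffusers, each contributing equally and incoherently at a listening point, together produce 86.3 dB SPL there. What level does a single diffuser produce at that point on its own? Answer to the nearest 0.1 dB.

73.3 dB SPL

20 equal incoherent sources add 10·log₁₀(20) = 13.01 dB over one source.
L_one = 86.3 − 13.01 = 73.3 dB SPL.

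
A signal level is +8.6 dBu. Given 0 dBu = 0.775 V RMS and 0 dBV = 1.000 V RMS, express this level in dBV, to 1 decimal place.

The offset between the scales is 20·log₁₀(0.775/1.000) = −2.214 dB.
So dBV = +8.6 − 2.214 = +6.4 dBV.

+6.4 dBV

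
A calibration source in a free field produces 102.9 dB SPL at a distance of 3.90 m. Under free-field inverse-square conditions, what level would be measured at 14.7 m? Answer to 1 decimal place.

91.4 dB SPL

Free-field point source: level drops by 20·log₁₀ of the distance ratio.
ΔL = −20·log₁₀(14.7/3.90) = -11.53 dB, so L₂ = 102.9 + (-11.53) = 91.4 dB SPL.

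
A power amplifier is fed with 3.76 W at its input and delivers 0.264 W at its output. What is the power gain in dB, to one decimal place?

For a power ratio, dB = 10·log₁₀(P₂/P₁).
10·log₁₀(0.264/3.76) = 10·log₁₀(0.07021) = -11.5 dB.

-11.5 dB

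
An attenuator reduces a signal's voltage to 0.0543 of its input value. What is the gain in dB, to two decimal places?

-25.30 dB

Voltage ratio → dB uses the 20·log₁₀ form:
20·log₁₀(0.0543) = -25.30 dB.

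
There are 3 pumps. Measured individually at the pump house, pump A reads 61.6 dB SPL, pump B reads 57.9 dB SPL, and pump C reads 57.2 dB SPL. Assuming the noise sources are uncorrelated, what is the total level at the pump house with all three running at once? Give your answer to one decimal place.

64.1 dB SPL

Add the sources as powers (linear), then convert back to dB:
L_total = 10·log₁₀(10^(61.6/10) + 10^(57.9/10) + 10^(57.2/10)) = 10·log₁₀(2587000) = 64.1 dB SPL.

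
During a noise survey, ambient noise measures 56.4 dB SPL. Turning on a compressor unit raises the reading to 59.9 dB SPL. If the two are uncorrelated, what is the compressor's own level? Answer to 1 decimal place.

Subtract intensities: L_src = 10·log₁₀(10^(L_total/10) − 10^(L_bg/10)).
L_src = 10·log₁₀(10^(59.9/10) − 10^(56.4/10)) = 10·log₁₀(540700) = 57.3 dB SPL.

57.3 dB SPL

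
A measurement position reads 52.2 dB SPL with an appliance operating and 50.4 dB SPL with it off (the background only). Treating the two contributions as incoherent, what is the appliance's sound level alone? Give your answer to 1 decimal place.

Subtract intensities: L_src = 10·log₁₀(10^(L_total/10) − 10^(L_bg/10)).
L_src = 10·log₁₀(10^(52.2/10) − 10^(50.4/10)) = 10·log₁₀(56310) = 47.5 dB SPL.

47.5 dB SPL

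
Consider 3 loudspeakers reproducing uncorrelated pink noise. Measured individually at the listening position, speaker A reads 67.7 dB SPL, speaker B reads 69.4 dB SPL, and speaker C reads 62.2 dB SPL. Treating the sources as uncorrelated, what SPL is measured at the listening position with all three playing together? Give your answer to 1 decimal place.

Add the sources as powers (linear), then convert back to dB:
L_total = 10·log₁₀(10^(67.7/10) + 10^(69.4/10) + 10^(62.2/10)) = 10·log₁₀(16260000) = 72.1 dB SPL.

72.1 dB SPL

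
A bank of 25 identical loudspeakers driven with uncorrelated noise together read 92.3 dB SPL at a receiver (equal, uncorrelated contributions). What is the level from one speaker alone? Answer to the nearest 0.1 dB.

78.3 dB SPL

25 equal incoherent sources add 10·log₁₀(25) = 13.98 dB over one source.
L_one = 92.3 − 13.98 = 78.3 dB SPL.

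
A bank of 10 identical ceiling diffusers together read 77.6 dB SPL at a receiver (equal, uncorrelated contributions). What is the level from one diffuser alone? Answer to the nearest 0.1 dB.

10 equal incoherent sources add 10·log₁₀(10) = 10.00 dB over one source.
L_one = 77.6 − 10.00 = 67.6 dB SPL.

67.6 dB SPL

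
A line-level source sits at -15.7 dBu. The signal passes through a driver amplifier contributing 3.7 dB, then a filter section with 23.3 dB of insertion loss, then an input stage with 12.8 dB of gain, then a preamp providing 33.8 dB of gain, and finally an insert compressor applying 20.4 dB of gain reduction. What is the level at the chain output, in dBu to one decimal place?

Cascaded gains and losses add directly in dB.
-15.7 + 3.7 − 23.3 + 12.8 + 33.8 − 20.4 = -9.1 dBu.

-9.1 dBu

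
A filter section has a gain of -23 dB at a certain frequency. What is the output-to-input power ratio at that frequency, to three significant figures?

Power ratio = 10^(dB/10).
10^(-23/10) = 10^(-2.300) = 0.00501.

0.00501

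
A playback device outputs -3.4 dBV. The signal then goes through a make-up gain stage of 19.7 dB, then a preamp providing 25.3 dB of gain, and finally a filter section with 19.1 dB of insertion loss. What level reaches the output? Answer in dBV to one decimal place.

Cascaded gains and losses add directly in dB.
-3.4 + 19.7 + 25.3 − 19.1 = +22.5 dBV.

+22.5 dBV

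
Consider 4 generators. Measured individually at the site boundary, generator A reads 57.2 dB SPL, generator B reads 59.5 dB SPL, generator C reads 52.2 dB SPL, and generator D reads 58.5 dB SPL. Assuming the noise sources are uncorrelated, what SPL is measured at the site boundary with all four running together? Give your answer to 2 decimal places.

63.60 dB SPL

Incoherent sources sum as intensities:
L_total = 10·log₁₀(10^(57.2/10) + 10^(59.5/10) + 10^(52.2/10) + 10^(58.5/10)) = 10·log₁₀(2290000) = 63.60 dB SPL.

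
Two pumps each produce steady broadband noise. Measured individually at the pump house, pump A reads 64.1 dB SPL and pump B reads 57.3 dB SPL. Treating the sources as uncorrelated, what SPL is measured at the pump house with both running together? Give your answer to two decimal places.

Uncorrelated sources add in intensity (power), not in dB.
L_total = 10·log₁₀(10^(64.1/10) + 10^(57.3/10)) = 10·log₁₀(3107000) = 64.92 dB SPL.

64.92 dB SPL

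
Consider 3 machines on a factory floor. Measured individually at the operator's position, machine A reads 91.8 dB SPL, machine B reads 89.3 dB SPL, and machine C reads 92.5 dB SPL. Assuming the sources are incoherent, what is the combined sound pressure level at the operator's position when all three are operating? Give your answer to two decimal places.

Uncorrelated sources add in intensity (power), not in dB.
L_total = 10·log₁₀(10^(91.8/10) + 10^(89.3/10) + 10^(92.5/10)) = 10·log₁₀(4143000000) = 96.17 dB SPL.

96.17 dB SPL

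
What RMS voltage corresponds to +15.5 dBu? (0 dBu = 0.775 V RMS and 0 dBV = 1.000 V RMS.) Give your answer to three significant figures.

4.62 V

V = 0.775 V × 10^(+15.5/20).
= 0.775 × 5.957 = 4.62 V.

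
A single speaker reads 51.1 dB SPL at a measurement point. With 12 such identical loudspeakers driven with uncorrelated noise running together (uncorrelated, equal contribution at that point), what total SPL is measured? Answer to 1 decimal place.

61.9 dB SPL

12 equal incoherent sources raise the level by 10·log₁₀(12) = 10.79 dB.
L_total = 51.1 + 10.79 = 61.9 dB SPL.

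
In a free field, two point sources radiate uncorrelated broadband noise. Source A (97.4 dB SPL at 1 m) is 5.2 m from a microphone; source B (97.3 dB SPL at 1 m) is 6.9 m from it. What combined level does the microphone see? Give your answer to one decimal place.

At the listener: L_A = 97.4 − 20·log₁₀(5.2) = 83.08 dB; L_B = 97.3 − 20·log₁₀(6.9) = 80.52 dB.
Combined: 10·log₁₀(10^(83.08/10)+10^(80.52/10)) = 85.0 dB SPL.

85.0 dB SPL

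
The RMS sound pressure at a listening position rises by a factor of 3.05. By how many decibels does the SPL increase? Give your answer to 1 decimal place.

Sound pressure is an amplitude quantity: ΔL = 20·log₁₀(p₂/p₁).
20·log₁₀(3.05) = 9.7 dB.

9.7 dB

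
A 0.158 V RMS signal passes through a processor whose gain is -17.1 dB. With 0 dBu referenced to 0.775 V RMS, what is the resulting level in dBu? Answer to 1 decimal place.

-30.9 dBu

Input level: 20·log₁₀(0.158/0.775) = -13.81 dBu.
Output: -13.81 − 17.1 = -30.9 dBu.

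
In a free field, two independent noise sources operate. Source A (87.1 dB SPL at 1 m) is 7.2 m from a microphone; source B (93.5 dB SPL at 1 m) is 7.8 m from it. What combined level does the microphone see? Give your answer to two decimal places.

76.69 dB SPL

At the listener: L_A = 87.1 − 20·log₁₀(7.2) = 69.953 dB; L_B = 93.5 − 20·log₁₀(7.8) = 75.658 dB.
Combined: 10·log₁₀(10^(69.953/10)+10^(75.658/10)) = 76.69 dB SPL.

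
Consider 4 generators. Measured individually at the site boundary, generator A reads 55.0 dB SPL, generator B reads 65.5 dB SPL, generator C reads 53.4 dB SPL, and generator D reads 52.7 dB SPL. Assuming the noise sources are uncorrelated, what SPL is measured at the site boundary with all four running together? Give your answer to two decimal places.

66.30 dB SPL

Add the sources as powers (linear), then convert back to dB:
L_total = 10·log₁₀(10^(55.0/10) + 10^(65.5/10) + 10^(53.4/10) + 10^(52.7/10)) = 10·log₁₀(4269000) = 66.30 dB SPL.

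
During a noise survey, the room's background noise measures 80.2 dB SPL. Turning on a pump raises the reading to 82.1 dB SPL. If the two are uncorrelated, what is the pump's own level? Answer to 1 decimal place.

77.6 dB SPL

Subtract intensities: L_src = 10·log₁₀(10^(L_total/10) − 10^(L_bg/10)).
L_src = 10·log₁₀(10^(82.1/10) − 10^(80.2/10)) = 10·log₁₀(57470000) = 77.6 dB SPL.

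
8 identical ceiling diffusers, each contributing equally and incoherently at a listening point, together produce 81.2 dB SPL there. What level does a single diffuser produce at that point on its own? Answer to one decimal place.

8 equal incoherent sources add 10·log₁₀(8) = 9.03 dB over one source.
L_one = 81.2 − 9.03 = 72.2 dB SPL.

72.2 dB SPL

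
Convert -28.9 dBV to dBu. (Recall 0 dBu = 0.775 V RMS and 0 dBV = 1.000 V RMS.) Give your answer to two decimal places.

The offset between the scales is 20·log₁₀(0.775/1.000) = −2.214 dB.
So dBu = -28.9 + 2.214 = -26.69 dBu.

-26.69 dBu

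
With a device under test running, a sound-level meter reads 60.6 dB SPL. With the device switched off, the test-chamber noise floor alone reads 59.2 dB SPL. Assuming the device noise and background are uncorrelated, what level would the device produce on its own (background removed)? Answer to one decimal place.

55.0 dB SPL

Subtract intensities: L_src = 10·log₁₀(10^(L_total/10) − 10^(L_bg/10)).
L_src = 10·log₁₀(10^(60.6/10) − 10^(59.2/10)) = 10·log₁₀(316400) = 55.0 dB SPL.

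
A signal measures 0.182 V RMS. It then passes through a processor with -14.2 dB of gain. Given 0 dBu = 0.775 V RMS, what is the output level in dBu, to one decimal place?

Input level: 20·log₁₀(0.182/0.775) = -12.58 dBu.
Output: -12.58 − 14.2 = -26.8 dBu.

-26.8 dBu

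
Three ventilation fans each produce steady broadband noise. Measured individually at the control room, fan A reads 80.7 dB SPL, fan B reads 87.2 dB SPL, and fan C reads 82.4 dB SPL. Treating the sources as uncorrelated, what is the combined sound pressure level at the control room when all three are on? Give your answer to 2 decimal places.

89.12 dB SPL

Incoherent sources sum as intensities:
L_total = 10·log₁₀(10^(80.7/10) + 10^(87.2/10) + 10^(82.4/10)) = 10·log₁₀(816100000) = 89.12 dB SPL.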